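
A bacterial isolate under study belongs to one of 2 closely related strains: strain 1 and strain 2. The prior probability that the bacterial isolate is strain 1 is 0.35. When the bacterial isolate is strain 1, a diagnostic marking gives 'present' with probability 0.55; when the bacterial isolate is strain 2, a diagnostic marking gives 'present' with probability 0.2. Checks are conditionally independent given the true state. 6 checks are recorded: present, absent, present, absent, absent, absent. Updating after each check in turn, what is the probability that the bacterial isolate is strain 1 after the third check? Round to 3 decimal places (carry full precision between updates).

0.696

Each posterior becomes the prior for the next update.
After 'present': P(strain 1) = 0.55·0.3500 / (0.55·0.3500 + 0.2·0.6500) ≈ 0.5969
After 'absent': P(strain 1) = 0.45·0.5969 / (0.45·0.5969 + 0.8·0.4031) ≈ 0.4544
After 'present': P(strain 1) = 0.55·0.4544 / (0.55·0.4544 + 0.2·0.5456) ≈ 0.6961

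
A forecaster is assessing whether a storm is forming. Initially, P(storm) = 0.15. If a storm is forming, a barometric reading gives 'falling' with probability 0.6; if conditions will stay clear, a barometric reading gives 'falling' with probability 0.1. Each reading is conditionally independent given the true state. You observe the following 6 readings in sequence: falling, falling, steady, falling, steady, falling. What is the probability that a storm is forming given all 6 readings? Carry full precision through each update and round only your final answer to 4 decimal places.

0.9783

After 'falling': P(storm) = 0.6·0.1500 / (0.6·0.1500 + 0.1·0.8500) ≈ 0.5143
After 'falling': P(storm) = 0.6·0.5143 / (0.6·0.5143 + 0.1·0.4857) ≈ 0.8640
After 'steady': P(storm) = 0.4·0.8640 / (0.4·0.8640 + 0.9·0.1360) ≈ 0.7385
After 'falling': P(storm) = 0.6·0.7385 / (0.6·0.7385 + 0.1·0.2615) ≈ 0.9443
After 'steady': P(storm) = 0.4·0.9443 / (0.4·0.9443 + 0.9·0.0557) ≈ 0.8828
After 'falling': P(storm) = 0.6·0.8828 / (0.6·0.8828 + 0.1·0.1172) ≈ 0.9783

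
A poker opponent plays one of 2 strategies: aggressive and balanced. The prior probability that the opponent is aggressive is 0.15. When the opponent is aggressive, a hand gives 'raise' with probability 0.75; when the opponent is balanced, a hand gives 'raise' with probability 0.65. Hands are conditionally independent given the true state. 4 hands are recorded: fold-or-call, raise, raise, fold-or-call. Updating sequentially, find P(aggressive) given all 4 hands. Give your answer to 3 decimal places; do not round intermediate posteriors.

0.107

Each posterior becomes the prior for the next update.
After 'fold-or-call': P(aggressive) = 0.25·0.1500 / (0.25·0.1500 + 0.35·0.8500) ≈ 0.1119
After 'raise': P(aggressive) = 0.75·0.1119 / (0.75·0.1119 + 0.65·0.8881) ≈ 0.1270
After 'raise': P(aggressive) = 0.75·0.1270 / (0.75·0.1270 + 0.65·0.8730) ≈ 0.1437
After 'fold-or-call': P(aggressive) = 0.25·0.1437 / (0.25·0.1437 + 0.35·0.8563) ≈ 0.1070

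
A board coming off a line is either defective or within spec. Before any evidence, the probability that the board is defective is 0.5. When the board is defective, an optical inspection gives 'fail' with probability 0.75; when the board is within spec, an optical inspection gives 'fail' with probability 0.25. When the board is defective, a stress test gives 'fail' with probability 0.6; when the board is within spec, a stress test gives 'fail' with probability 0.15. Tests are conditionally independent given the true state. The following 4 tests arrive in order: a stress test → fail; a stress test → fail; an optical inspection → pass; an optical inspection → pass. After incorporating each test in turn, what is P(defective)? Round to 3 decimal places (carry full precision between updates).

0.640

After a stress test='fail': P(defective) = 0.6·0.5000 / (0.6·0.5000 + 0.15·0.5000) ≈ 0.8000
After a stress test='fail': P(defective) = 0.6·0.8000 / (0.6·0.8000 + 0.15·0.2000) ≈ 0.9412
After an optical inspection='pass': P(defective) = 0.25·0.9412 / (0.25·0.9412 + 0.75·0.0588) ≈ 0.8421
After an optical inspection='pass': P(defective) = 0.25·0.8421 / (0.25·0.8421 + 0.75·0.1579) ≈ 0.6400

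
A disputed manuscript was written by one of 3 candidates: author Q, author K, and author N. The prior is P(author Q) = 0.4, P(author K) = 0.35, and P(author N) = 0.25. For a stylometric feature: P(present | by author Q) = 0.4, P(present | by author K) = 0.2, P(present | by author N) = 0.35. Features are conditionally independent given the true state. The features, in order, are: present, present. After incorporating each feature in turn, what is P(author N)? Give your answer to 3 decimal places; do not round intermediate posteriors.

After 'present': normaliser = 0.4·0.4000 + 0.2·0.3500 + 0.35·0.2500; P(author Q) ≈ 0.5039, P(author K) ≈ 0.2205, P(author N) ≈ 0.2756
After 'present': normaliser = 0.4·0.5039 + 0.2·0.2205 + 0.35·0.2756; P(author Q) ≈ 0.5892, P(author K) ≈ 0.1289, P(author N) ≈ 0.2819

0.282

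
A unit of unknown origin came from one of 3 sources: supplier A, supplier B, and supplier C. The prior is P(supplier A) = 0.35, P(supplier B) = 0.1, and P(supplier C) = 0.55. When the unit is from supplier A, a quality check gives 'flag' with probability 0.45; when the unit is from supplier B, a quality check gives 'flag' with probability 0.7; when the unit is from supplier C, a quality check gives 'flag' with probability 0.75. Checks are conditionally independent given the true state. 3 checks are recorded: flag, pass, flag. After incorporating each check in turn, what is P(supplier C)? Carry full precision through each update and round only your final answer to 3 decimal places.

0.590

After 'flag': normaliser = 0.45·0.3500 + 0.7·0.1000 + 0.75·0.5500; P(supplier A) ≈ 0.2461, P(supplier B) ≈ 0.1094, P(supplier C) ≈ 0.6445
After 'pass': normaliser = 0.55·0.2461 + 0.3·0.1094 + 0.25·0.6445; P(supplier A) ≈ 0.4110, P(supplier B) ≈ 0.0996, P(supplier C) ≈ 0.4893
After 'flag': normaliser = 0.45·0.4110 + 0.7·0.0996 + 0.75·0.4893; P(supplier A) ≈ 0.2975, P(supplier B) ≈ 0.1122, P(supplier C) ≈ 0.5903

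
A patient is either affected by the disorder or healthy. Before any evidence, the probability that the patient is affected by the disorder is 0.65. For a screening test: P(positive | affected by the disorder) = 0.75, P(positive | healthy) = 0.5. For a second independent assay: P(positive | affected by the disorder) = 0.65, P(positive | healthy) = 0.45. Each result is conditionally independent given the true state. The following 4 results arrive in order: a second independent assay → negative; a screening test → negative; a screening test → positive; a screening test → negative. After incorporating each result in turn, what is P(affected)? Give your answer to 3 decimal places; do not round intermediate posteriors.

0.307

After a second independent assay='negative': P(affected) = 0.35·0.6500 / (0.35·0.6500 + 0.55·0.3500) ≈ 0.5417
After a screening test='negative': P(affected) = 0.25·0.5417 / (0.25·0.5417 + 0.5·0.4583) ≈ 0.3714
After a screening test='positive': P(affected) = 0.75·0.3714 / (0.75·0.3714 + 0.5·0.6286) ≈ 0.4699
After a screening test='negative': P(affected) = 0.25·0.4699 / (0.25·0.4699 + 0.5·0.5301) ≈ 0.3071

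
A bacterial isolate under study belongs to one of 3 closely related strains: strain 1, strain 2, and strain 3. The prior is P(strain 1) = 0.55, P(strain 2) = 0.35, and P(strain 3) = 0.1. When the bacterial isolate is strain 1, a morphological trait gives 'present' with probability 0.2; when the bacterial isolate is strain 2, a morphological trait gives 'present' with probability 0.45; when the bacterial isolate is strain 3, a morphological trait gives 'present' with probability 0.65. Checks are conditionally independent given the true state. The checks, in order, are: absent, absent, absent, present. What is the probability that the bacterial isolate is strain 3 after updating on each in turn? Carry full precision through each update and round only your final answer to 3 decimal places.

0.033

Each posterior becomes the prior for the next update.
After 'absent': normaliser = 0.8·0.5500 + 0.55·0.3500 + 0.35·0.1000; P(strain 1) ≈ 0.6592, P(strain 2) ≈ 0.2884, P(strain 3) ≈ 0.0524
After 'absent': normaliser = 0.8·0.6592 + 0.55·0.2884 + 0.35·0.0524; P(strain 1) ≈ 0.7487, P(strain 2) ≈ 0.2252, P(strain 3) ≈ 0.0261
After 'absent': normaliser = 0.8·0.7487 + 0.55·0.2252 + 0.35·0.0261; P(strain 1) ≈ 0.8183, P(strain 2) ≈ 0.1692, P(strain 3) ≈ 0.0125
After 'present': normaliser = 0.2·0.8183 + 0.45·0.1692 + 0.65·0.0125; P(strain 1) ≈ 0.6602, P(strain 2) ≈ 0.3072, P(strain 3) ≈ 0.0327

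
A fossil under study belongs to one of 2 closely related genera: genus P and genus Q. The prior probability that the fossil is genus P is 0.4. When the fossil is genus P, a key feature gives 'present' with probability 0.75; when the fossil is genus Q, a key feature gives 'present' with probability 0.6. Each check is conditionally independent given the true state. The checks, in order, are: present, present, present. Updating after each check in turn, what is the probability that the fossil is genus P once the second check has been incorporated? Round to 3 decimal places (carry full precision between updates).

0.510

Apply Bayes' rule sequentially, carrying P(genus P) forward.
After 'present': P(genus P) = 0.75·0.4000 / (0.75·0.4000 + 0.6·0.6000) ≈ 0.4545
After 'present': P(genus P) = 0.75·0.4545 / (0.75·0.4545 + 0.6·0.5455) ≈ 0.5102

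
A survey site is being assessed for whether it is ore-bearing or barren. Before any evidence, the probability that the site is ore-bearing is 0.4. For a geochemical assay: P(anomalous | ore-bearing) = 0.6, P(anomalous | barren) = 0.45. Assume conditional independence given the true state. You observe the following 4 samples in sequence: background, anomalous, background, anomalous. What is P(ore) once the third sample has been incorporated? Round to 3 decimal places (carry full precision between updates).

After 'background': P(ore) = 0.4·0.4000 / (0.4·0.4000 + 0.55·0.6000) ≈ 0.3265
After 'anomalous': P(ore) = 0.6·0.3265 / (0.6·0.3265 + 0.45·0.6735) ≈ 0.3926
After 'background': P(ore) = 0.4·0.3926 / (0.4·0.3926 + 0.55·0.6074) ≈ 0.3198

0.320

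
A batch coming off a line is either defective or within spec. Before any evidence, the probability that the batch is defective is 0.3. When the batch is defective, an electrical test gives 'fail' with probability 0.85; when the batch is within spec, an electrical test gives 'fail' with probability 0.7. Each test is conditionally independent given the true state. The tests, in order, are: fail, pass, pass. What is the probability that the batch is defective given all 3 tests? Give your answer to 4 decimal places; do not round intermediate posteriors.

After 'fail': P(defective) = 0.85·0.3000 / (0.85·0.3000 + 0.7·0.7000) ≈ 0.3423
After 'pass': P(defective) = 0.15·0.3423 / (0.15·0.3423 + 0.3·0.6577) ≈ 0.2065
After 'pass': P(defective) = 0.15·0.2065 / (0.15·0.2065 + 0.3·0.7935) ≈ 0.1151

0.1151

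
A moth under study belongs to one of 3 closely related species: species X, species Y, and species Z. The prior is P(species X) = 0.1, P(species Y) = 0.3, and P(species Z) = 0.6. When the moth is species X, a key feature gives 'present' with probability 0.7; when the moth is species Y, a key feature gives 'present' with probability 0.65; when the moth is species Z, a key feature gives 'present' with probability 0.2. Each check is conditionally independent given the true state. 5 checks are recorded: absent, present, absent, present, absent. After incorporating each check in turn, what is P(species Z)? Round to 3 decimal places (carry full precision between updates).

0.645

After 'absent': normaliser = 0.3·0.1000 + 0.35·0.3000 + 0.8·0.6000; P(species X) ≈ 0.0488, P(species Y) ≈ 0.1707, P(species Z) ≈ 0.7805
After 'present': normaliser = 0.7·0.0488 + 0.65·0.1707 + 0.2·0.7805; P(species X) ≈ 0.1134, P(species Y) ≈ 0.3684, P(species Z) ≈ 0.5182
After 'absent': normaliser = 0.3·0.1134 + 0.35·0.3684 + 0.8·0.5182; P(species X) ≈ 0.0589, P(species Y) ≈ 0.2233, P(species Z) ≈ 0.7178
After 'present': normaliser = 0.7·0.0589 + 0.65·0.2233 + 0.2·0.7178; P(species X) ≈ 0.1249, P(species Y) ≈ 0.4399, P(species Z) ≈ 0.4352
After 'absent': normaliser = 0.3·0.1249 + 0.35·0.4399 + 0.8·0.4352; P(species X) ≈ 0.0695, P(species Y) ≈ 0.2853, P(species Z) ≈ 0.6452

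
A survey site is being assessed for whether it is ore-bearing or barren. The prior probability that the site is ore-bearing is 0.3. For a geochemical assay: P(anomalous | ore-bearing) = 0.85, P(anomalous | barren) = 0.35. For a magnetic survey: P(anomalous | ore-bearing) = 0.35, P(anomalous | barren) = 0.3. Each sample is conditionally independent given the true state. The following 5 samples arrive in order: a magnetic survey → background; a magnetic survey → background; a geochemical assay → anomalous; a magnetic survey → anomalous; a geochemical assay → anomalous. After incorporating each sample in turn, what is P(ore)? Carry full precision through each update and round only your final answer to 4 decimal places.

0.7177

After a magnetic survey='background': P(ore) = 0.65·0.3000 / (0.65·0.3000 + 0.7·0.7000) ≈ 0.2847
After a magnetic survey='background': P(ore) = 0.65·0.2847 / (0.65·0.2847 + 0.7·0.7153) ≈ 0.2698
After a geochemical assay='anomalous': P(ore) = 0.85·0.2698 / (0.85·0.2698 + 0.35·0.7302) ≈ 0.4730
After a magnetic survey='anomalous': P(ore) = 0.35·0.4730 / (0.35·0.4730 + 0.3·0.5270) ≈ 0.5115
After a geochemical assay='anomalous': P(ore) = 0.85·0.5115 / (0.85·0.5115 + 0.35·0.4885) ≈ 0.7177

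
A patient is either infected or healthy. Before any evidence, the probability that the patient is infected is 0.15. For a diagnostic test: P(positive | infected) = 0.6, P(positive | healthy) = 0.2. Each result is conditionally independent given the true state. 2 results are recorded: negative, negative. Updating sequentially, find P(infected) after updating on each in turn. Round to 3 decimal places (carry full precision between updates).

After 'negative': P(infected) = 0.4·0.1500 / (0.4·0.1500 + 0.8·0.8500) ≈ 0.0811
After 'negative': P(infected) = 0.4·0.0811 / (0.4·0.0811 + 0.8·0.9189) ≈ 0.0423

0.042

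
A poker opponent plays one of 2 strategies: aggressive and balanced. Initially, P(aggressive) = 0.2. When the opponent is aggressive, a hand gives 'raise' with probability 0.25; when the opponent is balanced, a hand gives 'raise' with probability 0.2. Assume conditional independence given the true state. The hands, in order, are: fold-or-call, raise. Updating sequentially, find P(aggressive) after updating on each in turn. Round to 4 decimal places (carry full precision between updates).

Apply Bayes' rule sequentially, carrying P(aggressive) forward.
After 'fold-or-call': P(aggressive) = 0.75·0.2000 / (0.75·0.2000 + 0.8·0.8000) ≈ 0.1899
After 'raise': P(aggressive) = 0.25·0.1899 / (0.25·0.1899 + 0.2·0.8101) ≈ 0.2266

0.2266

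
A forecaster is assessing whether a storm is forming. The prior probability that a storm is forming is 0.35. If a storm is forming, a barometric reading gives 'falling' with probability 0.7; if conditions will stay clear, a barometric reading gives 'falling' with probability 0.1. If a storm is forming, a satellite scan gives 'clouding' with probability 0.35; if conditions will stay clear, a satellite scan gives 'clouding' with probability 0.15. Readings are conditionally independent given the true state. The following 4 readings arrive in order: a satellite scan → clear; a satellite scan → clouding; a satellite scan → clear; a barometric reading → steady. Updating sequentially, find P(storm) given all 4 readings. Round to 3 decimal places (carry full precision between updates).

0.197

After a satellite scan='clear': P(storm) = 0.65·0.3500 / (0.65·0.3500 + 0.85·0.6500) ≈ 0.2917
After a satellite scan='clouding': P(storm) = 0.35·0.2917 / (0.35·0.2917 + 0.15·0.7083) ≈ 0.4900
After a satellite scan='clear': P(storm) = 0.65·0.4900 / (0.65·0.4900 + 0.85·0.5100) ≈ 0.4235
After a barometric reading='steady': P(storm) = 0.3·0.4235 / (0.3·0.4235 + 0.9·0.5765) ≈ 0.1967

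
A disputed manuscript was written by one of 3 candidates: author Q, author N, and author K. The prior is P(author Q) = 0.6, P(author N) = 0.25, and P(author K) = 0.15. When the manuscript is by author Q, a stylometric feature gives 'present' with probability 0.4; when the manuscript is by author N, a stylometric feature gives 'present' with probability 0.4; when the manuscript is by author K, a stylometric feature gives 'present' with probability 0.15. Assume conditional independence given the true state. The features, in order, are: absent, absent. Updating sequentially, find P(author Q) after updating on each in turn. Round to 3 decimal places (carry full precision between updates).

After 'absent': normaliser = 0.6·0.6000 + 0.6·0.2500 + 0.85·0.1500; P(author Q) ≈ 0.5647, P(author N) ≈ 0.2353, P(author K) ≈ 0.2000
After 'absent': normaliser = 0.6·0.5647 + 0.6·0.2353 + 0.85·0.2000; P(author Q) ≈ 0.5213, P(author N) ≈ 0.2172, P(author K) ≈ 0.2615

0.521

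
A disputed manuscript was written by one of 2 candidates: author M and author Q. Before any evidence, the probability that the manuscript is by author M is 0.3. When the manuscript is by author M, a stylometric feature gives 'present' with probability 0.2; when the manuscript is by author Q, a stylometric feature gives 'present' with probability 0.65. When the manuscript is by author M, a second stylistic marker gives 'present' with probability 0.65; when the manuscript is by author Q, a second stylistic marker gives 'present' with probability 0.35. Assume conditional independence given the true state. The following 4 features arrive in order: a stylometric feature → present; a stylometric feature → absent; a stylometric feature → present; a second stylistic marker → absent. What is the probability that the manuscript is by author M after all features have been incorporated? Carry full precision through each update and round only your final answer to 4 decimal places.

0.0476

After a stylometric feature='present': P(author M) = 0.2·0.3000 / (0.2·0.3000 + 0.65·0.7000) ≈ 0.1165
After a stylometric feature='absent': P(author M) = 0.8·0.1165 / (0.8·0.1165 + 0.35·0.8835) ≈ 0.2316
After a stylometric feature='present': P(author M) = 0.2·0.2316 / (0.2·0.2316 + 0.65·0.7684) ≈ 0.0849
After a second stylistic marker='absent': P(author M) = 0.35·0.0849 / (0.35·0.0849 + 0.65·0.9151) ≈ 0.0476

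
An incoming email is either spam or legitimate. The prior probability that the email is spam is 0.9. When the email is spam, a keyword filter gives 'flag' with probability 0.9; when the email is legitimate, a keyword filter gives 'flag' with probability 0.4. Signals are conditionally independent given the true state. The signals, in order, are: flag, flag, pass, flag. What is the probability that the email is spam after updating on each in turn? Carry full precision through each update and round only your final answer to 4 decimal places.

0.9447

After 'flag': P(spam) = 0.9·0.9000 / (0.9·0.9000 + 0.4·0.1000) ≈ 0.9529
After 'flag': P(spam) = 0.9·0.9529 / (0.9·0.9529 + 0.4·0.0471) ≈ 0.9785
After 'pass': P(spam) = 0.1·0.9785 / (0.1·0.9785 + 0.6·0.0215) ≈ 0.8836
After 'flag': P(spam) = 0.9·0.8836 / (0.9·0.8836 + 0.4·0.1164) ≈ 0.9447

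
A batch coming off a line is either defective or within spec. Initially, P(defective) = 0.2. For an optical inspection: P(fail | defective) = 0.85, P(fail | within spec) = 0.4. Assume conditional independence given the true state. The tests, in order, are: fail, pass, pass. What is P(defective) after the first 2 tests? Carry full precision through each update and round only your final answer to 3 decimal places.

0.117

After 'fail': P(defective) = 0.85·0.2000 / (0.85·0.2000 + 0.4·0.8000) ≈ 0.3469
After 'pass': P(defective) = 0.15·0.3469 / (0.15·0.3469 + 0.6·0.6531) ≈ 0.1172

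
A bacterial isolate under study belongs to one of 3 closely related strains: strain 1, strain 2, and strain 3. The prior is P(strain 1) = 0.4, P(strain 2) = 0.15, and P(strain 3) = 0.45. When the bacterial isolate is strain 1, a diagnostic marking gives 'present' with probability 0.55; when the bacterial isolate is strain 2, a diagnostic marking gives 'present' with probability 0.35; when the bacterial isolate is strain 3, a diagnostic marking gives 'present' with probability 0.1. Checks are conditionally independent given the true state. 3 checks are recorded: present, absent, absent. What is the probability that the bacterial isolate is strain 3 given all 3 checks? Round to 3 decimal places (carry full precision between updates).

Apply Bayes' rule sequentially, carrying P(strain 3) forward.
After 'present': normaliser = 0.55·0.4000 + 0.35·0.1500 + 0.1·0.4500; P(strain 1) ≈ 0.6929, P(strain 2) ≈ 0.1654, P(strain 3) ≈ 0.1417
After 'absent': normaliser = 0.45·0.6929 + 0.65·0.1654 + 0.9·0.1417; P(strain 1) ≈ 0.5702, P(strain 2) ≈ 0.1965, P(strain 3) ≈ 0.2333
After 'absent': normaliser = 0.45·0.5702 + 0.65·0.1965 + 0.9·0.2333; P(strain 1) ≈ 0.4318, P(strain 2) ≈ 0.2150, P(strain 3) ≈ 0.3533

0.353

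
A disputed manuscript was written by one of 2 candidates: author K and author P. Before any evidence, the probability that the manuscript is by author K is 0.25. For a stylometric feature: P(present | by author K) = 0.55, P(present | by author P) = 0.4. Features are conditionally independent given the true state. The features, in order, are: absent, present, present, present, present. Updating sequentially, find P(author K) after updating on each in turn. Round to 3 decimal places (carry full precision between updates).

0.472

After 'absent': P(author K) = 0.45·0.2500 / (0.45·0.2500 + 0.6·0.7500) ≈ 0.2000
After 'present': P(author K) = 0.55·0.2000 / (0.55·0.2000 + 0.4·0.8000) ≈ 0.2558
After 'present': P(author K) = 0.55·0.2558 / (0.55·0.2558 + 0.4·0.7442) ≈ 0.3210
After 'present': P(author K) = 0.55·0.3210 / (0.55·0.3210 + 0.4·0.6790) ≈ 0.3939
After 'present': P(author K) = 0.55·0.3939 / (0.55·0.3939 + 0.4·0.6061) ≈ 0.4719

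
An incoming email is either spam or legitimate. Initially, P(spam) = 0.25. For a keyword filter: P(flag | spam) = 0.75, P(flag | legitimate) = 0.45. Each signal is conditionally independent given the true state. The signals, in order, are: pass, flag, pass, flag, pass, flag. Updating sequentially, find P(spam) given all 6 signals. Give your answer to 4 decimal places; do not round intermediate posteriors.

0.1266

After 'pass': P(spam) = 0.25·0.2500 / (0.25·0.2500 + 0.55·0.7500) ≈ 0.1316
After 'flag': P(spam) = 0.75·0.1316 / (0.75·0.1316 + 0.45·0.8684) ≈ 0.2016
After 'pass': P(spam) = 0.25·0.2016 / (0.25·0.2016 + 0.55·0.7984) ≈ 0.1030
After 'flag': P(spam) = 0.75·0.1030 / (0.75·0.1030 + 0.45·0.8970) ≈ 0.1606
After 'pass': P(spam) = 0.25·0.1606 / (0.25·0.1606 + 0.55·0.8394) ≈ 0.0800
After 'flag': P(spam) = 0.75·0.0800 / (0.75·0.0800 + 0.45·0.9200) ≈ 0.1266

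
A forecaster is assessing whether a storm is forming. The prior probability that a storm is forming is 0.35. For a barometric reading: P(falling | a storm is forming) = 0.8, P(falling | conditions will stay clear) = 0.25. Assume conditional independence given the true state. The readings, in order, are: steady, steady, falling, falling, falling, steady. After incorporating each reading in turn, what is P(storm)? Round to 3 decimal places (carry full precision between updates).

0.251

After 'steady': P(storm) = 0.2·0.3500 / (0.2·0.3500 + 0.75·0.6500) ≈ 0.1256
After 'steady': P(storm) = 0.2·0.1256 / (0.2·0.1256 + 0.75·0.8744) ≈ 0.0369
After 'falling': P(storm) = 0.8·0.0369 / (0.8·0.0369 + 0.25·0.9631) ≈ 0.1092
After 'falling': P(storm) = 0.8·0.1092 / (0.8·0.1092 + 0.25·0.8908) ≈ 0.2817
After 'falling': P(storm) = 0.8·0.2817 / (0.8·0.2817 + 0.25·0.7183) ≈ 0.5565
After 'steady': P(storm) = 0.2·0.5565 / (0.2·0.5565 + 0.75·0.4435) ≈ 0.2507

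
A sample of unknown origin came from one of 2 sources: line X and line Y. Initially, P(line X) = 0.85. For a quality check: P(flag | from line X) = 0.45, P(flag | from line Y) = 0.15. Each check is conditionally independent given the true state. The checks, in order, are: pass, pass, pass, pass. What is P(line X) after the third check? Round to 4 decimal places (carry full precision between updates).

Each posterior becomes the prior for the next update.
After 'pass': P(line X) = 0.55·0.8500 / (0.55·0.8500 + 0.85·0.1500) ≈ 0.7857
After 'pass': P(line X) = 0.55·0.7857 / (0.55·0.7857 + 0.85·0.2143) ≈ 0.7035
After 'pass': P(line X) = 0.55·0.7035 / (0.55·0.7035 + 0.85·0.2965) ≈ 0.6056

0.6056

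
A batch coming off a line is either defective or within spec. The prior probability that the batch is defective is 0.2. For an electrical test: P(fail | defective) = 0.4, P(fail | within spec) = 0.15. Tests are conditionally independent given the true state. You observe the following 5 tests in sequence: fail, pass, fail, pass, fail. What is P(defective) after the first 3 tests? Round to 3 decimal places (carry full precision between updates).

0.557

Each posterior becomes the prior for the next update.
After 'fail': P(defective) = 0.4·0.2000 / (0.4·0.2000 + 0.15·0.8000) ≈ 0.4000
After 'pass': P(defective) = 0.6·0.4000 / (0.6·0.4000 + 0.85·0.6000) ≈ 0.3200
After 'fail': P(defective) = 0.4·0.3200 / (0.4·0.3200 + 0.15·0.6800) ≈ 0.5565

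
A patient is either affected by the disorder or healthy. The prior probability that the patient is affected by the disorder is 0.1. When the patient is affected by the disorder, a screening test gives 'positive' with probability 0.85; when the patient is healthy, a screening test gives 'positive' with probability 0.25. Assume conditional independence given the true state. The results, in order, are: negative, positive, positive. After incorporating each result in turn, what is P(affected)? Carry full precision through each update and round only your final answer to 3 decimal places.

After 'negative': P(affected) = 0.15·0.1000 / (0.15·0.1000 + 0.75·0.9000) ≈ 0.0217
After 'positive': P(affected) = 0.85·0.0217 / (0.85·0.0217 + 0.25·0.9783) ≈ 0.0702
After 'positive': P(affected) = 0.85·0.0702 / (0.85·0.0702 + 0.25·0.9298) ≈ 0.2044

0.204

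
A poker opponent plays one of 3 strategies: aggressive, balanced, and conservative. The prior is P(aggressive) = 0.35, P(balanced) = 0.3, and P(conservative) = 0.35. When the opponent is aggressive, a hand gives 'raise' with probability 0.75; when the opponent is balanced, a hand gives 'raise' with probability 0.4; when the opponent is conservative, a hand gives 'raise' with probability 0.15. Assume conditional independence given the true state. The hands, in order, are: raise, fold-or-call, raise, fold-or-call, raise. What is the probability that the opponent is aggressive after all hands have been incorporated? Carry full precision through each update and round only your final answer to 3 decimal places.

Each posterior becomes the prior for the next update.
After 'raise': normaliser = 0.75·0.3500 + 0.4·0.3000 + 0.15·0.3500; P(aggressive) ≈ 0.6034, P(balanced) ≈ 0.2759, P(conservative) ≈ 0.1207
After 'fold-or-call': normaliser = 0.25·0.6034 + 0.6·0.2759 + 0.85·0.1207; P(aggressive) ≈ 0.3601, P(balanced) ≈ 0.3951, P(conservative) ≈ 0.2449
After 'raise': normaliser = 0.75·0.3601 + 0.4·0.3951 + 0.15·0.2449; P(aggressive) ≈ 0.5810, P(balanced) ≈ 0.3400, P(conservative) ≈ 0.0790
After 'fold-or-call': normaliser = 0.25·0.5810 + 0.6·0.3400 + 0.85·0.0790; P(aggressive) ≈ 0.3488, P(balanced) ≈ 0.4899, P(conservative) ≈ 0.1613
After 'raise': normaliser = 0.75·0.3488 + 0.4·0.4899 + 0.15·0.1613; P(aggressive) ≈ 0.5430, P(balanced) ≈ 0.4067, P(conservative) ≈ 0.0502

0.543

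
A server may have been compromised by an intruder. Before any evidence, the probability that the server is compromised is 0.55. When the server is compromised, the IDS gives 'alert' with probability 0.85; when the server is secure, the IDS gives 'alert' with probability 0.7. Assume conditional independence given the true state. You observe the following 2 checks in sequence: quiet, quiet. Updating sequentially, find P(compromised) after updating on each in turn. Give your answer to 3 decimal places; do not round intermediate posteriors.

0.234

After 'quiet': P(compromised) = 0.15·0.5500 / (0.15·0.5500 + 0.3·0.4500) ≈ 0.3793
After 'quiet': P(compromised) = 0.15·0.3793 / (0.15·0.3793 + 0.3·0.6207) ≈ 0.2340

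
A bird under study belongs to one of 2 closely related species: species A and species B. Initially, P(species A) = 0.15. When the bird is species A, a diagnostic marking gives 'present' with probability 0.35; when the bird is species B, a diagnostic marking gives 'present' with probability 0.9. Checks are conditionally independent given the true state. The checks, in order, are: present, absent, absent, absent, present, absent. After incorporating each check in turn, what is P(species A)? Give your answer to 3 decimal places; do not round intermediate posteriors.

After 'present': P(species A) = 0.35·0.1500 / (0.35·0.1500 + 0.9·0.8500) ≈ 0.0642
After 'absent': P(species A) = 0.65·0.0642 / (0.65·0.0642 + 0.1·0.9358) ≈ 0.3085
After 'absent': P(species A) = 0.65·0.3085 / (0.65·0.3085 + 0.1·0.6915) ≈ 0.7436
After 'absent': P(species A) = 0.65·0.7436 / (0.65·0.7436 + 0.1·0.2564) ≈ 0.9496
After 'present': P(species A) = 0.35·0.9496 / (0.35·0.9496 + 0.9·0.0504) ≈ 0.8799
After 'absent': P(species A) = 0.65·0.8799 / (0.65·0.8799 + 0.1·0.1201) ≈ 0.9794

0.979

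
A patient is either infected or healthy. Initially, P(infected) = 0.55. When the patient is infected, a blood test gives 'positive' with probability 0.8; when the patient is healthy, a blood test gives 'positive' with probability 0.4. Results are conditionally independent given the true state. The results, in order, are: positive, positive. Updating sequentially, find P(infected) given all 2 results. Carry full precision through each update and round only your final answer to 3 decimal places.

0.830

After 'positive': P(infected) = 0.8·0.5500 / (0.8·0.5500 + 0.4·0.4500) ≈ 0.7097
After 'positive': P(infected) = 0.8·0.7097 / (0.8·0.7097 + 0.4·0.2903) ≈ 0.8302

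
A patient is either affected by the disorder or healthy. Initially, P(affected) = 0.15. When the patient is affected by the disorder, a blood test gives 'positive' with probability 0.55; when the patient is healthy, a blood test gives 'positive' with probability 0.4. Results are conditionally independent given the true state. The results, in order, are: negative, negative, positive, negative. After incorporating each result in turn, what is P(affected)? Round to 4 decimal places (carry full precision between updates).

0.0929

After 'negative': P(affected) = 0.45·0.1500 / (0.45·0.1500 + 0.6·0.8500) ≈ 0.1169
After 'negative': P(affected) = 0.45·0.1169 / (0.45·0.1169 + 0.6·0.8831) ≈ 0.0903
After 'positive': P(affected) = 0.55·0.0903 / (0.55·0.0903 + 0.4·0.9097) ≈ 0.1201
After 'negative': P(affected) = 0.45·0.1201 / (0.45·0.1201 + 0.6·0.8799) ≈ 0.0929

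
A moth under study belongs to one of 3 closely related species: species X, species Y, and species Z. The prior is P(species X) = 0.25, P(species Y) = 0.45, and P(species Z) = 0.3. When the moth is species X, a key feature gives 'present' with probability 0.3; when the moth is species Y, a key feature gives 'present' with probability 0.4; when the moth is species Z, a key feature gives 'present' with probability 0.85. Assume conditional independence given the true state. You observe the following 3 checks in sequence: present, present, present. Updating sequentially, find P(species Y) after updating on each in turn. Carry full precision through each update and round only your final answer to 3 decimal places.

Each posterior becomes the prior for the next update.
After 'present': normaliser = 0.3·0.2500 + 0.4·0.4500 + 0.85·0.3000; P(species X) ≈ 0.1471, P(species Y) ≈ 0.3529, P(species Z) ≈ 0.5000
After 'present': normaliser = 0.3·0.1471 + 0.4·0.3529 + 0.85·0.5000; P(species X) ≈ 0.0723, P(species Y) ≈ 0.2313, P(species Z) ≈ 0.6964
After 'present': normaliser = 0.3·0.0723 + 0.4·0.2313 + 0.85·0.6964; P(species X) ≈ 0.0307, P(species Y) ≈ 0.1310, P(species Z) ≈ 0.8383

0.131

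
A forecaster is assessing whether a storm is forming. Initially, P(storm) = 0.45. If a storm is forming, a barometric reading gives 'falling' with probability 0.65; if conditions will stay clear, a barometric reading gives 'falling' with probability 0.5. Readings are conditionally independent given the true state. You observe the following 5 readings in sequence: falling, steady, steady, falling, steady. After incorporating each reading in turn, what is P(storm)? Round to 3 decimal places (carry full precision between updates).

Each posterior becomes the prior for the next update.
After 'falling': P(storm) = 0.65·0.4500 / (0.65·0.4500 + 0.5·0.5500) ≈ 0.5154
After 'steady': P(storm) = 0.35·0.5154 / (0.35·0.5154 + 0.5·0.4846) ≈ 0.4268
After 'steady': P(storm) = 0.35·0.4268 / (0.35·0.4268 + 0.5·0.5732) ≈ 0.3426
After 'falling': P(storm) = 0.65·0.3426 / (0.65·0.3426 + 0.5·0.6574) ≈ 0.4039
After 'steady': P(storm) = 0.35·0.4039 / (0.35·0.4039 + 0.5·0.5961) ≈ 0.3217

0.322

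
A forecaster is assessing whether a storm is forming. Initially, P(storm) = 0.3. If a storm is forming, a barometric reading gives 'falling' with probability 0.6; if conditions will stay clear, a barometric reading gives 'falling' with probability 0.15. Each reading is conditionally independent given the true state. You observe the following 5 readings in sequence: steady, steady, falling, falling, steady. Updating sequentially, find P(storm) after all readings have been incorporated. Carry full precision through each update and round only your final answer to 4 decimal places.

0.4168

After 'steady': P(storm) = 0.4·0.3000 / (0.4·0.3000 + 0.85·0.7000) ≈ 0.1678
After 'steady': P(storm) = 0.4·0.1678 / (0.4·0.1678 + 0.85·0.8322) ≈ 0.0867
After 'falling': P(storm) = 0.6·0.0867 / (0.6·0.0867 + 0.15·0.9133) ≈ 0.2752
After 'falling': P(storm) = 0.6·0.2752 / (0.6·0.2752 + 0.15·0.7248) ≈ 0.6029
After 'steady': P(storm) = 0.4·0.6029 / (0.4·0.6029 + 0.85·0.3971) ≈ 0.4168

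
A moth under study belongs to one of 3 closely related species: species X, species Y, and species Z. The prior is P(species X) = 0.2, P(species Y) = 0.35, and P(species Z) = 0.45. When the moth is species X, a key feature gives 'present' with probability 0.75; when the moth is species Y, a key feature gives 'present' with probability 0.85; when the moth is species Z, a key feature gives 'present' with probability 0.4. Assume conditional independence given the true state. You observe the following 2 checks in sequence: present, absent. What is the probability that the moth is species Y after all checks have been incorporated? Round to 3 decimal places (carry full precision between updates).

0.235

Apply Bayes' rule sequentially, carrying P(species Y) forward.
After 'present': normaliser = 0.75·0.2000 + 0.85·0.3500 + 0.4·0.4500; P(species X) ≈ 0.2390, P(species Y) ≈ 0.4741, P(species Z) ≈ 0.2869
After 'absent': normaliser = 0.25·0.2390 + 0.15·0.4741 + 0.6·0.2869; P(species X) ≈ 0.1972, P(species Y) ≈ 0.2347, P(species Z) ≈ 0.5680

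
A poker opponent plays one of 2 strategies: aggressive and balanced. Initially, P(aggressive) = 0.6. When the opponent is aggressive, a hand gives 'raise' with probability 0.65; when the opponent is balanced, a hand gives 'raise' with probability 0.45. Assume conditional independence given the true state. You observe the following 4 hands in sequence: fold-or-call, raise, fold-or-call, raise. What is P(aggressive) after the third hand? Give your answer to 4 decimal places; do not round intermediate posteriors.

0.4674

After 'fold-or-call': P(aggressive) = 0.35·0.6000 / (0.35·0.6000 + 0.55·0.4000) ≈ 0.4884
After 'raise': P(aggressive) = 0.65·0.4884 / (0.65·0.4884 + 0.45·0.5116) ≈ 0.5796
After 'fold-or-call': P(aggressive) = 0.35·0.5796 / (0.35·0.5796 + 0.55·0.4204) ≈ 0.4674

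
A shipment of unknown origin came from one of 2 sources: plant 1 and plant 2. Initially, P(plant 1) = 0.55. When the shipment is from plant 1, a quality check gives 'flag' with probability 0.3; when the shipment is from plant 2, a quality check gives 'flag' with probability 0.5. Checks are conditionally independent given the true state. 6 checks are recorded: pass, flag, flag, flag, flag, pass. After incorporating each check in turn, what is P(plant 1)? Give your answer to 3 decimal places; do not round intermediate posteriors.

After 'pass': P(plant 1) = 0.7·0.5500 / (0.7·0.5500 + 0.5·0.4500) ≈ 0.6311
After 'flag': P(plant 1) = 0.3·0.6311 / (0.3·0.6311 + 0.5·0.3689) ≈ 0.5066
After 'flag': P(plant 1) = 0.3·0.5066 / (0.3·0.5066 + 0.5·0.4934) ≈ 0.3812
After 'flag': P(plant 1) = 0.3·0.3812 / (0.3·0.3812 + 0.5·0.6188) ≈ 0.2699
After 'flag': P(plant 1) = 0.3·0.2699 / (0.3·0.2699 + 0.5·0.7301) ≈ 0.1815
After 'pass': P(plant 1) = 0.7·0.1815 / (0.7·0.1815 + 0.5·0.8185) ≈ 0.2369

0.237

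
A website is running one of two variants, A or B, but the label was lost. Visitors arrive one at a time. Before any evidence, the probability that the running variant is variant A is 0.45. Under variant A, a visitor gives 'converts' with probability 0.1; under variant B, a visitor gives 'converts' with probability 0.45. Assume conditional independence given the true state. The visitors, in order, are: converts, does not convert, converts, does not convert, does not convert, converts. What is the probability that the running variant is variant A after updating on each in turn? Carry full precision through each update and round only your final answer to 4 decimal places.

After 'converts': P(A) = 0.1·0.4500 / (0.1·0.4500 + 0.45·0.5500) ≈ 0.1538
After 'does not convert': P(A) = 0.9·0.1538 / (0.9·0.1538 + 0.55·0.8462) ≈ 0.2293
After 'converts': P(A) = 0.1·0.2293 / (0.1·0.2293 + 0.45·0.7707) ≈ 0.0620
After 'does not convert': P(A) = 0.9·0.0620 / (0.9·0.0620 + 0.55·0.9380) ≈ 0.0976
After 'does not convert': P(A) = 0.9·0.0976 / (0.9·0.0976 + 0.55·0.9024) ≈ 0.1504
After 'converts': P(A) = 0.1·0.1504 / (0.1·0.1504 + 0.45·0.8496) ≈ 0.0379

0.0379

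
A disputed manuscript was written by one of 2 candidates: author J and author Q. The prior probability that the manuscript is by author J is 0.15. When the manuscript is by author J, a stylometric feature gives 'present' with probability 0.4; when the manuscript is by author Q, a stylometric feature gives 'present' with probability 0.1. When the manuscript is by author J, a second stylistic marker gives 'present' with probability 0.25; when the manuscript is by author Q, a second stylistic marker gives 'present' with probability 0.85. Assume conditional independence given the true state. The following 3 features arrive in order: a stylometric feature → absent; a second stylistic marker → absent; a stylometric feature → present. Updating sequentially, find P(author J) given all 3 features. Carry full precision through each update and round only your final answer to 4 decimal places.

After a stylometric feature='absent': P(author J) = 0.6·0.1500 / (0.6·0.1500 + 0.9·0.8500) ≈ 0.1053
After a second stylistic marker='absent': P(author J) = 0.75·0.1053 / (0.75·0.1053 + 0.15·0.8947) ≈ 0.3704
After a stylometric feature='present': P(author J) = 0.4·0.3704 / (0.4·0.3704 + 0.1·0.6296) ≈ 0.7018

0.7018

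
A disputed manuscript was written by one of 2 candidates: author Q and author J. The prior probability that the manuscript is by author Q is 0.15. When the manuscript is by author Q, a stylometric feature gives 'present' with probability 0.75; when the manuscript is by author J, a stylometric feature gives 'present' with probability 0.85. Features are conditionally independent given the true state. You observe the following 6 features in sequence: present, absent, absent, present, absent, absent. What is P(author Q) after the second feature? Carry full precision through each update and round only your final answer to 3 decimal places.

0.206

After 'present': P(author Q) = 0.75·0.1500 / (0.75·0.1500 + 0.85·0.8500) ≈ 0.1347
After 'absent': P(author Q) = 0.25·0.1347 / (0.25·0.1347 + 0.15·0.8653) ≈ 0.2060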